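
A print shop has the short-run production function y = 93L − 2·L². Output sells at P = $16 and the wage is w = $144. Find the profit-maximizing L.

The marginal product of L is MP_L = 93 − 4L.
A price-taking firm hires until the value of the marginal product equals the wage: P·MP_L = w, so 16·(93 − 4L) = 144.
Then 93 − 4L = 9, giving L = 21.

L* = 21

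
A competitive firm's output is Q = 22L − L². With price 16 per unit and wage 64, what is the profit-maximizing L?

L* = 9

The marginal product of L is MP_L = 22 − 2L.
A price-taking firm hires until the value of the marginal product equals the wage: P·MP_L = w, so 16·(22 − 2L) = 64.
Then 22 − 2L = 4, giving L = 9.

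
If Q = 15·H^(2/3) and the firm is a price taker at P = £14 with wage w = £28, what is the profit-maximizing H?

MP_H = (2/3)·15·H^(-1/3) = 10·H^(-1/3).
Profit maximization for a price taker requires P·MP_H = w: 14·10·H^(-1/3) = 28.
So H^(-1/3) = 0.2, which gives H = 125.

H* = 125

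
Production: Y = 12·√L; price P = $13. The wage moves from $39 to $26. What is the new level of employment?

L* = 9

From P·MP_L = w with MP_L = 6·L^(-1/2), the labor demand is L(w) = (78/w)^(2).
At w = 39: L = 4. At w = 26: L = 9.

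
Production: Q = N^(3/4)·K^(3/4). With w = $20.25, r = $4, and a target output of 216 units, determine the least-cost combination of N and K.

Cost minimization requires the marginal rate of technical substitution to equal the input-price ratio: MP_N/MP_K = w/r.
Here MP_N/MP_K = (3/4)·(K/N)/(3/4) = (K/N). Setting this equal to 20.25/4 = 5.0625 gives K = 5.0625N.
Substituting into Q = 216: N^(3/4)·(5.0625N)^(3/4) = 216.
Solving, N = 16 and K = 81.

N* = 16, K* = 81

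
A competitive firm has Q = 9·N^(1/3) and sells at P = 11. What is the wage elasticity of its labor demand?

ε = -1.5

MP_N = (1/3)·9·N^(-2/3), so P·MP_N = w gives 33·N^(-2/3) = w.
Solving, N(w) = (33/w)^(3/2). This is a constant-elasticity form: N ∝ w^(−3/2), so ε = −3/2.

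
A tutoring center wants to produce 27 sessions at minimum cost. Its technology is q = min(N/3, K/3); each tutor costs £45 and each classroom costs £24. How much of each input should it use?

With a fixed-proportions technology, the cost-minimizing bundle uses no slack in either input: N/3 = K/3 = q.
So N = 3·27 = 81 and K = 3·27 = 81.

N* = 81, K* = 81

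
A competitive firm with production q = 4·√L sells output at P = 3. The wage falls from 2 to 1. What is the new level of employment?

L* = 36

From P·MP_L = w with MP_L = 2·L^(-1/2), the labor demand is L(w) = (6/w)^(2).
At w = 2: L = 9. At w = 1: L = 36.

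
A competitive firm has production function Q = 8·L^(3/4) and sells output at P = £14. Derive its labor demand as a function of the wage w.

L(w) = (84/w)^(4)

MP_L = (3/4)·8·L^(-1/4) = 6·L^(-1/4).
Setting P·MP_L = w: 84·L^(-1/4) = w.
Solving for L: L^(-1/4) = w/84, so L = (84/w)^(4).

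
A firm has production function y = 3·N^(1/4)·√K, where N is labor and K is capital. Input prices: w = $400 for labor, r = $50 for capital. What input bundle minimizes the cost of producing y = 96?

Cost minimization requires the marginal rate of technical substitution to equal the input-price ratio: MP_N/MP_K = w/r.
Here MP_N/MP_K = (1/4)·(K/N)/(1/2) = 0.5·(K/N). Setting this equal to 400/50 = 8 gives K = 16N.
Substituting into y = 96: 3·N^(1/4)·(16N)^(1/2) = 96.
Solving, N = 16 and K = 256.

N* = 16, K* = 256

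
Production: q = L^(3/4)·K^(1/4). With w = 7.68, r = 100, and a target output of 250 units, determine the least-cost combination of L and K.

L* = 625, K* = 16

Cost minimization requires the marginal rate of technical substitution to equal the input-price ratio: MP_L/MP_K = w/r.
Here MP_L/MP_K = (3/4)·(K/L)/(1/4) = 3·(K/L). Setting this equal to 7.68/100 = 0.0768 gives K = 0.0256L.
Substituting into q = 250: L^(3/4)·(0.0256L)^(1/4) = 250.
Solving, L = 625 and K = 16.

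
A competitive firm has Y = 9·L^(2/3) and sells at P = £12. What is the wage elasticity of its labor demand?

ε = -3

MP_L = (2/3)·9·L^(-1/3), so P·MP_L = w gives 72·L^(-1/3) = w.
Solving, L(w) = (72/w)^(3). This is a constant-elasticity form: L ∝ w^(−3), so ε = −3.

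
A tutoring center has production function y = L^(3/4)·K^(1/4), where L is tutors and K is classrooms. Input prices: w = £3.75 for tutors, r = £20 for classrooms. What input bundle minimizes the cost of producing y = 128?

L* = 256, K* = 16

Cost minimization requires the marginal rate of technical substitution to equal the input-price ratio: MP_L/MP_K = w/r.
Here MP_L/MP_K = (3/4)·(K/L)/(1/4) = 3·(K/L). Setting this equal to 3.75/20 = 0.1875 gives K = 0.0625L.
Substituting into y = 128: L^(3/4)·(0.0625L)^(1/4) = 128.
Solving, L = 256 and K = 16.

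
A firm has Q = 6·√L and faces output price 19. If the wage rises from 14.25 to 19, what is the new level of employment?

From P·MP_L = w with MP_L = 3·L^(-1/2), the labor demand is L(w) = (57/w)^(2).
At w = 14.25: L = 16. At w = 19: L = 9.

L* = 9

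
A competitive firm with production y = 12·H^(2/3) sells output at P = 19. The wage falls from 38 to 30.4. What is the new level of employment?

From P·MP_H = w with MP_H = 8·H^(-1/3), the labor demand is H(w) = (152/w)^(3).
At w = 38: H = 64. At w = 30.4: H = 125.

H* = 125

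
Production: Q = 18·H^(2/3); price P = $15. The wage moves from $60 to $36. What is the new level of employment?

H* = 125

From P·MP_H = w with MP_H = 12·H^(-1/3), the labor demand is H(w) = (180/w)^(3).
At w = 60: H = 27. At w = 36: H = 125.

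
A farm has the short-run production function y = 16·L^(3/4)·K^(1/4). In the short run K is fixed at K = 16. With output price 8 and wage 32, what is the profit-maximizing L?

With K = 16, MP_L = (3/4)·16·L^(-1/4)·16^(1/4) = 24·L^(-1/4).
Profit maximization for a price taker requires P·MP_L = w: 8·24·L^(-1/4) = 32.
So L^(-1/4) = 1/6, which gives L = 1296.

L* = 1296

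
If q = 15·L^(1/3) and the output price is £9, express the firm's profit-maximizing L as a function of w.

MP_L = (1/3)·15·L^(-2/3) = 5·L^(-2/3).
Setting P·MP_L = w: 45·L^(-2/3) = w.
Solving for L: L^(-2/3) = w/45, so L = (45/w)^(3/2).

L(w) = (45/w)^(3/2)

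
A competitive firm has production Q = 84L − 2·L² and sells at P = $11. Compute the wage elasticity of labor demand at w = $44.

From P·MP_L = w with MP_L = 84 − 4L, labor demand is L(w) = (84 − w/11)/4.
dL/dw = −1/(44) = -1/44.
At w = 44, L = 20, so ε = (dL/dw)·(w/L) = (-1/44)·(44/20) = -0.05.

ε = -0.05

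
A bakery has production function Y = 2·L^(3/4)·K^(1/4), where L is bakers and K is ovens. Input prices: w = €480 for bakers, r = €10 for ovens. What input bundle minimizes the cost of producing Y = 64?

Cost minimization requires the marginal rate of technical substitution to equal the input-price ratio: MP_L/MP_K = w/r.
Here MP_L/MP_K = (3/4)·(K/L)/(1/4) = 3·(K/L). Setting this equal to 480/10 = 48 gives K = 16L.
Substituting into Y = 64: 2·L^(3/4)·(16L)^(1/4) = 64.
Solving, L = 16 and K = 256.

L* = 16, K* = 256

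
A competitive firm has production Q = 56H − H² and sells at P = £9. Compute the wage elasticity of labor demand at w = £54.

ε = -0.12

From P·MP_H = w with MP_H = 56 − 2H, labor demand is H(w) = (56 − w/9)/2.
dH/dw = −1/(18) = -1/18.
At w = 54, H = 25, so ε = (dH/dw)·(w/H) = (-1/18)·(54/25) = -0.12.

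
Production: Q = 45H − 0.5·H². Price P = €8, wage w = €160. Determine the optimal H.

H* = 25

The marginal product of H is MP_H = 45 − H.
A price-taking firm hires until the value of the marginal product equals the wage: P·MP_H = w, so 8·(45 − H) = 160.
Then 45 − H = 20, giving H = 25.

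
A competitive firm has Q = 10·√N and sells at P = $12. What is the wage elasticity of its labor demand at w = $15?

MP_N = (1/2)·10·N^(-1/2), so P·MP_N = w gives 60·N^(-1/2) = w.
Solving, N(w) = (60/w)^(2). This is a constant-elasticity form: N ∝ w^(−2), so ε = −2.

ε = -2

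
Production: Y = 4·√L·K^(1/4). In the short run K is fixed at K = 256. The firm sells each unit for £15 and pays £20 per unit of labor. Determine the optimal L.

L* = 36

With K = 256, MP_L = (1/2)·4·L^(-1/2)·256^(1/4) = 8·L^(-1/2).
Profit maximization for a price taker requires P·MP_L = w: 15·8·L^(-1/2) = 20.
So L^(-1/2) = 1/6, which gives L = 36.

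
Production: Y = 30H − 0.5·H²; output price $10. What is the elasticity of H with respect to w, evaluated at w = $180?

From P·MP_H = w with MP_H = 30 − H, labor demand is H(w) = 30 − w/10.
dH/dw = −1/(10) = -0.1.
At w = 180, H = 12, so ε = (dH/dw)·(w/H) = (-0.1)·(180/12) = -1.5.

ε = -1.5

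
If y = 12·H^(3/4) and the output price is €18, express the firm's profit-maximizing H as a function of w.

H(w) = (162/w)^(4)

MP_H = (3/4)·12·H^(-1/4) = 9·H^(-1/4).
Setting P·MP_H = w: 162·H^(-1/4) = w.
Solving for H: H^(-1/4) = w/162, so H = (162/w)^(4).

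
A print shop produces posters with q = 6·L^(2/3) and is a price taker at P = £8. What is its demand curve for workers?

L(w) = 32768/w³

MP_L = (2/3)·6·L^(-1/3) = 4·L^(-1/3).
Setting P·MP_L = w: 32·L^(-1/3) = w.
Solving for L: L^(-1/3) = w/32, so L = (32/w)^(3).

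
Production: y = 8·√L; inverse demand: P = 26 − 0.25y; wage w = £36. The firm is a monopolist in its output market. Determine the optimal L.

Marginal revenue from the inverse demand is MR = 26 − 0.5y.
The marginal product is MP_L = 4·L^(-1/2).
A monopolist hires until marginal revenue product equals the wage: MR·MP_L = w.
At L, y = 8·√L. Substituting and solving: (26 − 4·√L)·4·L^(-1/2) = 36 gives L = 4.

L* = 4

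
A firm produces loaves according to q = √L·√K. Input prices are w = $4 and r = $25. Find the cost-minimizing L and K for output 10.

Cost minimization requires the marginal rate of technical substitution to equal the input-price ratio: MP_L/MP_K = w/r.
Here MP_L/MP_K = (1/2)·(K/L)/(1/2) = (K/L). Setting this equal to 4/25 = 0.16 gives K = 0.16L.
Substituting into q = 10: L^(1/2)·(0.16L)^(1/2) = 10.
Solving, L = 25 and K = 4.

L* = 25, K* = 4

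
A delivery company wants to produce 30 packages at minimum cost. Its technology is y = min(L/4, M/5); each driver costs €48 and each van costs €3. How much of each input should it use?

With a fixed-proportions technology, the cost-minimizing bundle uses no slack in either input: L/4 = M/5 = y.
So L = 4·30 = 120 and M = 5·30 = 150.

L* = 120, M* = 150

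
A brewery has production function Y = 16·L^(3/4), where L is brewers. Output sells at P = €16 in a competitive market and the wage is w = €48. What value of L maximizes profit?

MP_L = (3/4)·16·L^(-1/4) = 12·L^(-1/4).
Profit maximization for a price taker requires P·MP_L = w: 16·12·L^(-1/4) = 48.
So L^(-1/4) = 0.25, which gives L = 256.

L* = 256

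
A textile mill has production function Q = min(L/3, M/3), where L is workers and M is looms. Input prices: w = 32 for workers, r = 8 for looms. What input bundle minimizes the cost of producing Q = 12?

L* = 36, M* = 36

With a fixed-proportions technology, the cost-minimizing bundle uses no slack in either input: L/3 = M/3 = Q.
So L = 3·12 = 36 and M = 3·12 = 36.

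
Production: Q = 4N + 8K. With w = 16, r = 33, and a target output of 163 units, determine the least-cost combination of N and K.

N* = 40.75, K* = 0

The inputs are perfect substitutes, so the firm uses whichever has the lower cost per unit of output.
Cost per unit of output via N is w/4 = 4; via K it is r/8 = 4.125. N is cheaper.
Producing Q = 163 with N alone: N = 40.75, K = 0.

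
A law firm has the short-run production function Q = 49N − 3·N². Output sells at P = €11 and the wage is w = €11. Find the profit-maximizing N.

The marginal product of N is MP_N = 49 − 6N.
A price-taking firm hires until the value of the marginal product equals the wage: P·MP_N = w, so 11·(49 − 6N) = 11.
Then 49 − 6N = 1, giving N = 8.

N* = 8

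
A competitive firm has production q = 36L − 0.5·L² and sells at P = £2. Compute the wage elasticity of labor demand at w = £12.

From P·MP_L = w with MP_L = 36 − L, labor demand is L(w) = 36 − w/2.
dL/dw = −1/(2) = -0.5.
At w = 12, L = 30, so ε = (dL/dw)·(w/L) = (-0.5)·(12/30) = -0.2.

ε = -0.2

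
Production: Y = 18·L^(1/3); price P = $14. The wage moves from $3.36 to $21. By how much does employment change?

From P·MP_L = w with MP_L = 6·L^(-2/3), the labor demand is L(w) = (84/w)^(3/2).
At w = 3.36: L = 125. At w = 21: L = 8.
ΔL = 8 − 125 = -117.

ΔL = -117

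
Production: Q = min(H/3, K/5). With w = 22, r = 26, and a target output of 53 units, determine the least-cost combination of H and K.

H* = 159, K* = 265

With a fixed-proportions technology, the cost-minimizing bundle uses no slack in either input: H/3 = K/5 = Q.
So H = 3·53 = 159 and K = 5·53 = 265.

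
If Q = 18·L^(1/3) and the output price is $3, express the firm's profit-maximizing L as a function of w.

L(w) = (18/w)^(3/2)

MP_L = (1/3)·18·L^(-2/3) = 6·L^(-2/3).
Setting P·MP_L = w: 18·L^(-2/3) = w.
Solving for L: L^(-2/3) = w/18, so L = (18/w)^(3/2).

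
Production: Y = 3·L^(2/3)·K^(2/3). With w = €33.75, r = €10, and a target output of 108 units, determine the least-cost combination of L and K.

Cost minimization requires the marginal rate of technical substitution to equal the input-price ratio: MP_L/MP_K = w/r.
Here MP_L/MP_K = (2/3)·(K/L)/(2/3) = (K/L). Setting this equal to 33.75/10 = 3.375 gives K = 3.375L.
Substituting into Y = 108: 3·L^(2/3)·(3.375L)^(2/3) = 108.
Solving, L = 8 and K = 27.

L* = 8, K* = 27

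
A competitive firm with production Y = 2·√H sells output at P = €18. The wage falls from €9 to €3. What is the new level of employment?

H* = 36

From P·MP_H = w with MP_H = H^(-1/2), the labor demand is H(w) = (18/w)^(2).
At w = 9: H = 4. At w = 3: H = 36.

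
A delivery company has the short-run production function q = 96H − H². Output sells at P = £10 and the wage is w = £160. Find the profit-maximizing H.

The marginal product of H is MP_H = 96 − 2H.
A price-taking firm hires until the value of the marginal product equals the wage: P·MP_H = w, so 10·(96 − 2H) = 160.
Then 96 − 2H = 16, giving H = 40.

H* = 40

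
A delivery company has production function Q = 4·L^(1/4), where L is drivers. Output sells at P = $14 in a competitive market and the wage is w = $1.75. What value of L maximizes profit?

MP_L = (1/4)·4·L^(-3/4) = L^(-3/4).
Profit maximization for a price taker requires P·MP_L = w: 14·L^(-3/4) = 1.75.
So L^(-3/4) = 0.125, which gives L = 16.

L* = 16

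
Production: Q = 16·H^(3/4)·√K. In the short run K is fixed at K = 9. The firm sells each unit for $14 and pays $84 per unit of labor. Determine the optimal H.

H* = 1296

With K = 9, MP_H = (3/4)·16·H^(-1/4)·9^(1/2) = 36·H^(-1/4).
Profit maximization for a price taker requires P·MP_H = w: 14·36·H^(-1/4) = 84.
So H^(-1/4) = 1/6, which gives H = 1296.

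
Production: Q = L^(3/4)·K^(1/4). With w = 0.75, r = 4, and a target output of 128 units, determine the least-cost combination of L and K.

Cost minimization requires the marginal rate of technical substitution to equal the input-price ratio: MP_L/MP_K = w/r.
Here MP_L/MP_K = (3/4)·(K/L)/(1/4) = 3·(K/L). Setting this equal to 0.75/4 = 0.1875 gives K = 0.0625L.
Substituting into Q = 128: L^(3/4)·(0.0625L)^(1/4) = 128.
Solving, L = 256 and K = 16.

L* = 256, K* = 16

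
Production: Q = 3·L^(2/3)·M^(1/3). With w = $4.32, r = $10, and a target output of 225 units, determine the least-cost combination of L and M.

L* = 125, M* = 27

Cost minimization requires the marginal rate of technical substitution to equal the input-price ratio: MP_L/MP_M = w/r.
Here MP_L/MP_M = (2/3)·(M/L)/(1/3) = 2·(M/L). Setting this equal to 4.32/10 = 0.432 gives M = 0.216L.
Substituting into Q = 225: 3·L^(2/3)·(0.216L)^(1/3) = 225.
Solving, L = 125 and M = 27.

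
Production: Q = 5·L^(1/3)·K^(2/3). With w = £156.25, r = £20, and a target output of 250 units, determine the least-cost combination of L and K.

L* = 8, K* = 125

Cost minimization requires the marginal rate of technical substitution to equal the input-price ratio: MP_L/MP_K = w/r.
Here MP_L/MP_K = (1/3)·(K/L)/(2/3) = 0.5·(K/L). Setting this equal to 156.25/20 = 7.8125 gives K = 15.625L.
Substituting into Q = 250: 5·L^(1/3)·(15.625L)^(2/3) = 250.
Solving, L = 8 and K = 125.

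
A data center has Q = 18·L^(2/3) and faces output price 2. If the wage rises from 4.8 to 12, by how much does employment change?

ΔL = -117

From P·MP_L = w with MP_L = 12·L^(-1/3), the labor demand is L(w) = (24/w)^(3).
At w = 4.8: L = 125. At w = 12: L = 8.
ΔL = 8 − 125 = -117.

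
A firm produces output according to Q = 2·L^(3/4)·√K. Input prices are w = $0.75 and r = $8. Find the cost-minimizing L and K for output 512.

Cost minimization requires the marginal rate of technical substitution to equal the input-price ratio: MP_L/MP_K = w/r.
Here MP_L/MP_K = (3/4)·(K/L)/(1/2) = 1.5·(K/L). Setting this equal to 0.75/8 = 0.09375 gives K = 0.0625L.
Substituting into Q = 512: 2·L^(3/4)·(0.0625L)^(1/2) = 512.
Solving, L = 256 and K = 16.

L* = 256, K* = 16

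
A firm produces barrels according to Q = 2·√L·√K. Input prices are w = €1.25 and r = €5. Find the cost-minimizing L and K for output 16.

Cost minimization requires the marginal rate of technical substitution to equal the input-price ratio: MP_L/MP_K = w/r.
Here MP_L/MP_K = (1/2)·(K/L)/(1/2) = (K/L). Setting this equal to 1.25/5 = 0.25 gives K = 0.25L.
Substituting into Q = 16: 2·L^(1/2)·(0.25L)^(1/2) = 16.
Solving, L = 16 and K = 4.

L* = 16, K* = 4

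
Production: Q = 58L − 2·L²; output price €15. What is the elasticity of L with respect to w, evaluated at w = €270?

From P·MP_L = w with MP_L = 58 − 4L, labor demand is L(w) = (58 − w/15)/4.
dL/dw = −1/(60) = -1/60.
At w = 270, L = 10, so ε = (dL/dw)·(w/L) = (-1/60)·(270/10) = -0.45.

ε = -0.45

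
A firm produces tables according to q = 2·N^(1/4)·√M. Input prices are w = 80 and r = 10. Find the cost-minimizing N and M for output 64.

N* = 16, M* = 256

Cost minimization requires the marginal rate of technical substitution to equal the input-price ratio: MP_N/MP_M = w/r.
Here MP_N/MP_M = (1/4)·(M/N)/(1/2) = 0.5·(M/N). Setting this equal to 80/10 = 8 gives M = 16N.
Substituting into q = 64: 2·N^(1/4)·(16N)^(1/2) = 64.
Solving, N = 16 and M = 256.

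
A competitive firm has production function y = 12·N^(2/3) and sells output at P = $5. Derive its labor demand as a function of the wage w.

N(w) = 64000/w³

MP_N = (2/3)·12·N^(-1/3) = 8·N^(-1/3).
Setting P·MP_N = w: 40·N^(-1/3) = w.
Solving for N: N^(-1/3) = w/40, so N = (40/w)^(3).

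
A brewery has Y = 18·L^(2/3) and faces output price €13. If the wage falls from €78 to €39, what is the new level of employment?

L* = 64

From P·MP_L = w with MP_L = 12·L^(-1/3), the labor demand is L(w) = (156/w)^(3).
At w = 78: L = 8. At w = 39: L = 64.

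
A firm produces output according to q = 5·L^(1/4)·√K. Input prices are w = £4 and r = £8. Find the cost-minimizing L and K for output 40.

Cost minimization requires the marginal rate of technical substitution to equal the input-price ratio: MP_L/MP_K = w/r.
Here MP_L/MP_K = (1/4)·(K/L)/(1/2) = 0.5·(K/L). Setting this equal to 4/8 = 0.5 gives K = L.
Substituting into q = 40: 5·L^(1/4)·(L)^(1/2) = 40.
Solving, L = 16 and K = 16.

L* = 16, K* = 16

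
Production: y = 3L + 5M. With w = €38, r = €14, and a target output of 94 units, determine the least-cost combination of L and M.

L* = 0, M* = 18.8

The inputs are perfect substitutes, so the firm uses whichever has the lower cost per unit of output.
Cost per unit of output via L is w/3 = 38/3; via M it is r/5 = 2.8. M is cheaper.
Producing y = 94 with M alone: L = 0, M = 18.8.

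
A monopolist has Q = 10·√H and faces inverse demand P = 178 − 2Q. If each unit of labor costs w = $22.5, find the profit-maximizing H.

Marginal revenue from the inverse demand is MR = 178 − 4Q.
The marginal product is MP_H = 5·H^(-1/2).
A monopolist hires until marginal revenue product equals the wage: MR·MP_H = w.
At H, Q = 10·√H. Substituting and solving: (178 − 40·√H)·5·H^(-1/2) = 22.5 gives H = 16.

H* = 16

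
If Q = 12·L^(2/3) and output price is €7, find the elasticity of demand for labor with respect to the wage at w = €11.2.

ε = -3

MP_L = (2/3)·12·L^(-1/3), so P·MP_L = w gives 56·L^(-1/3) = w.
Solving, L(w) = (56/w)^(3). This is a constant-elasticity form: L ∝ w^(−3), so ε = −3.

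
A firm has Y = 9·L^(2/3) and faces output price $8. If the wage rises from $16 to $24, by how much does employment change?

From P·MP_L = w with MP_L = 6·L^(-1/3), the labor demand is L(w) = (48/w)^(3).
At w = 16: L = 27. At w = 24: L = 8.
ΔL = 8 − 27 = -19.

ΔL = -19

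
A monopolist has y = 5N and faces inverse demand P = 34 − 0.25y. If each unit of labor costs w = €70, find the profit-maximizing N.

Marginal revenue from the inverse demand is MR = 34 − 0.5y.
The marginal product is MP_N = 5.
A monopolist hires until marginal revenue product equals the wage: MR·MP_N = w.
(34 − 2.5N)·5 = 70, so N = 8.

N* = 8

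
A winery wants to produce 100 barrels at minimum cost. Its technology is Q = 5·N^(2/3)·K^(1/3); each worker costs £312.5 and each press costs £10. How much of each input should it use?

Cost minimization requires the marginal rate of technical substitution to equal the input-price ratio: MP_N/MP_K = w/r.
Here MP_N/MP_K = (2/3)·(K/N)/(1/3) = 2·(K/N). Setting this equal to 312.5/10 = 31.25 gives K = 15.625N.
Substituting into Q = 100: 5·N^(2/3)·(15.625N)^(1/3) = 100.
Solving, N = 8 and K = 125.

N* = 8, K* = 125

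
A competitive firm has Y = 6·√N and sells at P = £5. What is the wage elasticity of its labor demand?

ε = -2

MP_N = (1/2)·6·N^(-1/2), so P·MP_N = w gives 15·N^(-1/2) = w.
Solving, N(w) = (15/w)^(2). This is a constant-elasticity form: N ∝ w^(−2), so ε = −2.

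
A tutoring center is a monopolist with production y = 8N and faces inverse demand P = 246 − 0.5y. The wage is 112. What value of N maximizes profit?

N* = 29

Marginal revenue from the inverse demand is MR = 246 − y.
The marginal product is MP_N = 8.
A monopolist hires until marginal revenue product equals the wage: MR·MP_N = w.
(246 − 8N)·8 = 112, so N = 29.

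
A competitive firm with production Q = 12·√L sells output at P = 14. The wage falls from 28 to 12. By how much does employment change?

ΔL = 40

From P·MP_L = w with MP_L = 6·L^(-1/2), the labor demand is L(w) = (84/w)^(2).
At w = 28: L = 9. At w = 12: L = 49.
ΔL = 49 − 9 = 40.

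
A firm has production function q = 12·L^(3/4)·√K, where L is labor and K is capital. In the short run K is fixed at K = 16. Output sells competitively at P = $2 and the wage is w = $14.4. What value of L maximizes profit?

With K = 16, MP_L = (3/4)·12·L^(-1/4)·16^(1/2) = 36·L^(-1/4).
Profit maximization for a price taker requires P·MP_L = w: 2·36·L^(-1/4) = 14.4.
So L^(-1/4) = 0.2, which gives L = 625.

L* = 625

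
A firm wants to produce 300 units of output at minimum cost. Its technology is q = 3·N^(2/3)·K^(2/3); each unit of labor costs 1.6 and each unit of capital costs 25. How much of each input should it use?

N* = 125, K* = 8

Cost minimization requires the marginal rate of technical substitution to equal the input-price ratio: MP_N/MP_K = w/r.
Here MP_N/MP_K = (2/3)·(K/N)/(2/3) = (K/N). Setting this equal to 1.6/25 = 0.064 gives K = 0.064N.
Substituting into q = 300: 3·N^(2/3)·(0.064N)^(2/3) = 300.
Solving, N = 125 and K = 8.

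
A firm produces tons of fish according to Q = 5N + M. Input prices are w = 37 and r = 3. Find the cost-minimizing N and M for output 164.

N* = 0, M* = 164

The inputs are perfect substitutes, so the firm uses whichever has the lower cost per unit of output.
Cost per unit of output via N is 7.4; via M it is 3. M is cheaper.
Producing Q = 164 with M alone: N = 0, M = 164.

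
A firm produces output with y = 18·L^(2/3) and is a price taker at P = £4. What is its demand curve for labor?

L(w) = 110592/w³

MP_L = (2/3)·18·L^(-1/3) = 12·L^(-1/3).
Setting P·MP_L = w: 48·L^(-1/3) = w.
Solving for L: L^(-1/3) = w/48, so L = (48/w)^(3).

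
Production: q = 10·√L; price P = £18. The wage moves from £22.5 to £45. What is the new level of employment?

From P·MP_L = w with MP_L = 5·L^(-1/2), the labor demand is L(w) = (90/w)^(2).
At w = 22.5: L = 16. At w = 45: L = 4.

L* = 4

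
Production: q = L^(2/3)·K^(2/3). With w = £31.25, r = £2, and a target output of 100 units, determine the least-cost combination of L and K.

Cost minimization requires the marginal rate of technical substitution to equal the input-price ratio: MP_L/MP_K = w/r.
Here MP_L/MP_K = (2/3)·(K/L)/(2/3) = (K/L). Setting this equal to 31.25/2 = 15.625 gives K = 15.625L.
Substituting into q = 100: L^(2/3)·(15.625L)^(2/3) = 100.
Solving, L = 8 and K = 125.

L* = 8, K* = 125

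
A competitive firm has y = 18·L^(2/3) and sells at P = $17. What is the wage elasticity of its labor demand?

MP_L = (2/3)·18·L^(-1/3), so P·MP_L = w gives 204·L^(-1/3) = w.
Solving, L(w) = (204/w)^(3). This is a constant-elasticity form: L ∝ w^(−3), so ε = −3.

ε = -3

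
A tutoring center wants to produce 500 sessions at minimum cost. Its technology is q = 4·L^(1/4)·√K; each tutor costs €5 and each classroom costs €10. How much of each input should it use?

Cost minimization requires the marginal rate of technical substitution to equal the input-price ratio: MP_L/MP_K = w/r.
Here MP_L/MP_K = (1/4)·(K/L)/(1/2) = 0.5·(K/L). Setting this equal to 5/10 = 0.5 gives K = L.
Substituting into q = 500: 4·L^(1/4)·(L)^(1/2) = 500.
Solving, L = 625 and K = 625.

L* = 625, K* = 625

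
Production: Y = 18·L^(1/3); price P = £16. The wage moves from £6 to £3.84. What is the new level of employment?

L* = 125

From P·MP_L = w with MP_L = 6·L^(-2/3), the labor demand is L(w) = (96/w)^(3/2).
At w = 6: L = 64. At w = 3.84: L = 125.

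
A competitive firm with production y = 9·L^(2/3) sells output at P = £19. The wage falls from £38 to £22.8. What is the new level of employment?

L* = 125

From P·MP_L = w with MP_L = 6·L^(-1/3), the labor demand is L(w) = (114/w)^(3).
At w = 38: L = 27. At w = 22.8: L = 125.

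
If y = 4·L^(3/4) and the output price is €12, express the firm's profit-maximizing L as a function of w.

L(w) = 1679616/w^(4)

MP_L = (3/4)·4·L^(-1/4) = 3·L^(-1/4).
Setting P·MP_L = w: 36·L^(-1/4) = w.
Solving for L: L^(-1/4) = w/36, so L = (36/w)^(4).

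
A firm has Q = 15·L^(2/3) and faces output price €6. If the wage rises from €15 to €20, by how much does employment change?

From P·MP_L = w with MP_L = 10·L^(-1/3), the labor demand is L(w) = (60/w)^(3).
At w = 15: L = 64. At w = 20: L = 27.
ΔL = 27 − 64 = -37.

ΔL = -37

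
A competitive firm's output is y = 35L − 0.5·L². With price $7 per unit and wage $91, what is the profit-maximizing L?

L* = 22

The marginal product of L is MP_L = 35 − L.
A price-taking firm hires until the value of the marginal product equals the wage: P·MP_L = w, so 7·(35 − L) = 91.
Then 35 − L = 13, giving L = 22.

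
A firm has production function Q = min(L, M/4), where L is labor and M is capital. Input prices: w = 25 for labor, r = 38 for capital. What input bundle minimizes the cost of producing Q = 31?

L* = 31, M* = 124

With a fixed-proportions technology, the cost-minimizing bundle uses no slack in either input: L = M/4 = Q.
So L = 31 and M = 4·31 = 124.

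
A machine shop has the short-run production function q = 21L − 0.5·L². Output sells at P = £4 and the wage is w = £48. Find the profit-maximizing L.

L* = 9

The marginal product of L is MP_L = 21 − L.
A price-taking firm hires until the value of the marginal product equals the wage: P·MP_L = w, so 4·(21 − L) = 48.
Then 21 − L = 12, giving L = 9.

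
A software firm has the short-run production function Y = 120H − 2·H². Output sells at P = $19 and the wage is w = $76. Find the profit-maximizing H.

The marginal product of H is MP_H = 120 − 4H.
A price-taking firm hires until the value of the marginal product equals the wage: P·MP_H = w, so 19·(120 − 4H) = 76.
Then 120 − 4H = 4, giving H = 29.

H* = 29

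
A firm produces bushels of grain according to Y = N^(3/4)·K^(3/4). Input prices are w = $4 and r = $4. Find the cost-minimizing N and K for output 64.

N* = 16, K* = 16

Cost minimization requires the marginal rate of technical substitution to equal the input-price ratio: MP_N/MP_K = w/r.
Here MP_N/MP_K = (3/4)·(K/N)/(3/4) = (K/N). Setting this equal to 4/4 = 1 gives K = N.
Substituting into Y = 64: N^(3/4)·(N)^(3/4) = 64.
Solving, N = 16 and K = 16.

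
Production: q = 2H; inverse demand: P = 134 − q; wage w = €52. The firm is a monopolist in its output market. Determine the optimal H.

Marginal revenue from the inverse demand is MR = 134 − 2q.
The marginal product is MP_H = 2.
A monopolist hires until marginal revenue product equals the wage: MR·MP_H = w.
(134 − 4H)·2 = 52, so H = 27.

H* = 27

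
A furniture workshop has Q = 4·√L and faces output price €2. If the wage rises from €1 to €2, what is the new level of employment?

L* = 4

From P·MP_L = w with MP_L = 2·L^(-1/2), the labor demand is L(w) = (4/w)^(2).
At w = 1: L = 16. At w = 2: L = 4.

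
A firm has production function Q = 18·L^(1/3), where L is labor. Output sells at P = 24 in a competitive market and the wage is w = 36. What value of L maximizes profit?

MP_L = (1/3)·18·L^(-2/3) = 6·L^(-2/3).
Profit maximization for a price taker requires P·MP_L = w: 24·6·L^(-2/3) = 36.
So L^(-2/3) = 0.25, which gives L = 8.

L* = 8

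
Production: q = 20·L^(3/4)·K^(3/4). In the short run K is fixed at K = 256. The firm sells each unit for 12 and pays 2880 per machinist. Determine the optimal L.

With K = 256, MP_L = (3/4)·20·L^(-1/4)·256^(3/4) = 960·L^(-1/4).
Profit maximization for a price taker requires P·MP_L = w: 12·960·L^(-1/4) = 2880.
So L^(-1/4) = 0.25, which gives L = 256.

L* = 256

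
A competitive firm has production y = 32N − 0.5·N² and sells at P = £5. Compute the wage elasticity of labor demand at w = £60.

ε = -0.6

From P·MP_N = w with MP_N = 32 − N, labor demand is N(w) = 32 − w/5.
dN/dw = −1/(5) = -0.2.
At w = 60, N = 20, so ε = (dN/dw)·(w/N) = (-0.2)·(60/20) = -0.6.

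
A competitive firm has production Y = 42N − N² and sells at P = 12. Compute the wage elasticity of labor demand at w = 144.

ε = -0.4

From P·MP_N = w with MP_N = 42 − 2N, labor demand is N(w) = (42 − w/12)/2.
dN/dw = −1/(24) = -1/24.
At w = 144, N = 15, so ε = (dN/dw)·(w/N) = (-1/24)·(144/15) = -0.4.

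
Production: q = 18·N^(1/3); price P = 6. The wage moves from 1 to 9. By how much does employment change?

From P·MP_N = w with MP_N = 6·N^(-2/3), the labor demand is N(w) = (36/w)^(3/2).
At w = 1: N = 216. At w = 9: N = 8.
ΔN = 8 − 216 = -208.

ΔN = -208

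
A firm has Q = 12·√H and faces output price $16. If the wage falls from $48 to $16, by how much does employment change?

ΔH = 32

From P·MP_H = w with MP_H = 6·H^(-1/2), the labor demand is H(w) = (96/w)^(2).
At w = 48: H = 4. At w = 16: H = 36.
ΔH = 36 − 4 = 32.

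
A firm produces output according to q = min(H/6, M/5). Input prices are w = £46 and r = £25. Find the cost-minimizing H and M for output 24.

With a fixed-proportions technology, the cost-minimizing bundle uses no slack in either input: H/6 = M/5 = q.
So H = 6·24 = 144 and M = 5·24 = 120.

H* = 144, M* = 120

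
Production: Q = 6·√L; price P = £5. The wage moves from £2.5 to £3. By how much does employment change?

From P·MP_L = w with MP_L = 3·L^(-1/2), the labor demand is L(w) = (15/w)^(2).
At w = 2.5: L = 36. At w = 3: L = 25.
ΔL = 25 − 36 = -11.

ΔL = -11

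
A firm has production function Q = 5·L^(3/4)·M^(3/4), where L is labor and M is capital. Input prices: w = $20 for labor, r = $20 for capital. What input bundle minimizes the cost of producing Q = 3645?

Cost minimization requires the marginal rate of technical substitution to equal the input-price ratio: MP_L/MP_M = w/r.
Here MP_L/MP_M = (3/4)·(M/L)/(3/4) = (M/L). Setting this equal to 20/20 = 1 gives M = L.
Substituting into Q = 3645: 5·L^(3/4)·(L)^(3/4) = 3645.
Solving, L = 81 and M = 81.

L* = 81, M* = 81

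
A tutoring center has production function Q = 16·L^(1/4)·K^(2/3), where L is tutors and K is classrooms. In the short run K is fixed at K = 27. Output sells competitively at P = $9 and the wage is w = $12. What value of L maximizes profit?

L* = 81

With K = 27, MP_L = (1/4)·16·L^(-3/4)·27^(2/3) = 36·L^(-3/4).
Profit maximization for a price taker requires P·MP_L = w: 9·36·L^(-3/4) = 12.
So L^(-3/4) = 1/27, which gives L = 81.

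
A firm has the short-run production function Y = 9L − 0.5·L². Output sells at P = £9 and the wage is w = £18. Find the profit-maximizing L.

L* = 7

The marginal product of L is MP_L = 9 − L.
A price-taking firm hires until the value of the marginal product equals the wage: P·MP_L = w, so 9·(9 − L) = 18.
Then 9 − L = 2, giving L = 7.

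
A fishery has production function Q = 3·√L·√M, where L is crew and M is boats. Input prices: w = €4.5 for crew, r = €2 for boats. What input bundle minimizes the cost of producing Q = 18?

L* = 4, M* = 9

Cost minimization requires the marginal rate of technical substitution to equal the input-price ratio: MP_L/MP_M = w/r.
Here MP_L/MP_M = (1/2)·(M/L)/(1/2) = (M/L). Setting this equal to 4.5/2 = 2.25 gives M = 2.25L.
Substituting into Q = 18: 3·L^(1/2)·(2.25L)^(1/2) = 18.
Solving, L = 4 and M = 9.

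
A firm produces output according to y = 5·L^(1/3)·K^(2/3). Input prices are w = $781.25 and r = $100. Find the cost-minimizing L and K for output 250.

Cost minimization requires the marginal rate of technical substitution to equal the input-price ratio: MP_L/MP_K = w/r.
Here MP_L/MP_K = (1/3)·(K/L)/(2/3) = 0.5·(K/L). Setting this equal to 781.25/100 = 7.8125 gives K = 15.625L.
Substituting into y = 250: 5·L^(1/3)·(15.625L)^(2/3) = 250.
Solving, L = 8 and K = 125.

L* = 8, K* = 125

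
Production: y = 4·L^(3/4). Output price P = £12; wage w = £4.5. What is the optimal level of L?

MP_L = (3/4)·4·L^(-1/4) = 3·L^(-1/4).
Profit maximization for a price taker requires P·MP_L = w: 12·3·L^(-1/4) = 4.5.
So L^(-1/4) = 0.125, which gives L = 4096.

L* = 4096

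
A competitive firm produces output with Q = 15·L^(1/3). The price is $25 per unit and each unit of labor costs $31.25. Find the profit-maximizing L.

L* = 8

MP_L = (1/3)·15·L^(-2/3) = 5·L^(-2/3).
Profit maximization for a price taker requires P·MP_L = w: 25·5·L^(-2/3) = 31.25.
So L^(-2/3) = 0.25, which gives L = 8.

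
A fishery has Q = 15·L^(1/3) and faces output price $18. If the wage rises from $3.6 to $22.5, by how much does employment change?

From P·MP_L = w with MP_L = 5·L^(-2/3), the labor demand is L(w) = (90/w)^(3/2).
At w = 3.6: L = 125. At w = 22.5: L = 8.
ΔL = 8 − 125 = -117.

ΔL = -117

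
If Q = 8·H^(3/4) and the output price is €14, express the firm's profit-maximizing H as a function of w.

MP_H = (3/4)·8·H^(-1/4) = 6·H^(-1/4).
Setting P·MP_H = w: 84·H^(-1/4) = w.
Solving for H: H^(-1/4) = w/84, so H = (84/w)^(4).

H(w) = (84/w)^(4)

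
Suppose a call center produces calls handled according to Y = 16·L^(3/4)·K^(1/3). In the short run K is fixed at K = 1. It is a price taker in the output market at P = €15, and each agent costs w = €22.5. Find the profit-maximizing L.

With K = 1, MP_L = (3/4)·16·L^(-1/4)·1^(1/3) = 12·L^(-1/4).
Profit maximization for a price taker requires P·MP_L = w: 15·12·L^(-1/4) = 22.5.
So L^(-1/4) = 0.125, which gives L = 4096.

L* = 4096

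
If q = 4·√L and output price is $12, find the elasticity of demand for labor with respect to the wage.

MP_L = (1/2)·4·L^(-1/2), so P·MP_L = w gives 24·L^(-1/2) = w.
Solving, L(w) = (24/w)^(2). This is a constant-elasticity form: L ∝ w^(−2), so ε = −2.

ε = -2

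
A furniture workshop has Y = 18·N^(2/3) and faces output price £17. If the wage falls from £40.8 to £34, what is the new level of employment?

From P·MP_N = w with MP_N = 12·N^(-1/3), the labor demand is N(w) = (204/w)^(3).
At w = 40.8: N = 125. At w = 34: N = 216.

N* = 216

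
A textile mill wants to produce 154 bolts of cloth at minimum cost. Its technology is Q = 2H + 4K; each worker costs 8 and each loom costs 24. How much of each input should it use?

The inputs are perfect substitutes, so the firm uses whichever has the lower cost per unit of output.
Cost per unit of output via H is w/2 = 4; via K it is r/4 = 6. H is cheaper.
Producing Q = 154 with H alone: H = 77, K = 0.

H* = 77, K* = 0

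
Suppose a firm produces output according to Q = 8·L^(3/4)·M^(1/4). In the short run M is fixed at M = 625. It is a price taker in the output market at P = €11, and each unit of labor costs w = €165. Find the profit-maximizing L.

L* = 16

With M = 625, MP_L = (3/4)·8·L^(-1/4)·625^(1/4) = 30·L^(-1/4).
Profit maximization for a price taker requires P·MP_L = w: 11·30·L^(-1/4) = 165.
So L^(-1/4) = 0.5, which gives L = 16.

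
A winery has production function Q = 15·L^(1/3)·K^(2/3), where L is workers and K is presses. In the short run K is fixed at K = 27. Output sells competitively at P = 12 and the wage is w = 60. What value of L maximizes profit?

L* = 27

With K = 27, MP_L = (1/3)·15·L^(-2/3)·27^(2/3) = 45·L^(-2/3).
Profit maximization for a price taker requires P·MP_L = w: 12·45·L^(-2/3) = 60.
So L^(-2/3) = 1/9, which gives L = 27.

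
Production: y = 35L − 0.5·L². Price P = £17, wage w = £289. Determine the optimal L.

L* = 18

The marginal product of L is MP_L = 35 − L.
A price-taking firm hires until the value of the marginal product equals the wage: P·MP_L = w, so 17·(35 − L) = 289.
Then 35 − L = 17, giving L = 18.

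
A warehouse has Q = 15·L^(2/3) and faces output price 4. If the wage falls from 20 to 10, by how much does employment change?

From P·MP_L = w with MP_L = 10·L^(-1/3), the labor demand is L(w) = (40/w)^(3).
At w = 20: L = 8. At w = 10: L = 64.
ΔL = 64 − 8 = 56.

ΔL = 56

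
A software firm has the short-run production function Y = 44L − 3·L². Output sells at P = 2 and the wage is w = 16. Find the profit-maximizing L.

The marginal product of L is MP_L = 44 − 6L.
A price-taking firm hires until the value of the marginal product equals the wage: P·MP_L = w, so 2·(44 − 6L) = 16.
Then 44 − 6L = 8, giving L = 6.

L* = 6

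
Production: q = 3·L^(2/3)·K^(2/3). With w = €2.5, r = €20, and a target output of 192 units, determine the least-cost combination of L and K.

L* = 64, K* = 8

Cost minimization requires the marginal rate of technical substitution to equal the input-price ratio: MP_L/MP_K = w/r.
Here MP_L/MP_K = (2/3)·(K/L)/(2/3) = (K/L). Setting this equal to 2.5/20 = 0.125 gives K = 0.125L.
Substituting into q = 192: 3·L^(2/3)·(0.125L)^(2/3) = 192.
Solving, L = 64 and K = 8.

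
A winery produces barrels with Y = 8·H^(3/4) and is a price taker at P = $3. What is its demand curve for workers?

H(w) = 104976/w^(4)

MP_H = (3/4)·8·H^(-1/4) = 6·H^(-1/4).
Setting P·MP_H = w: 18·H^(-1/4) = w.
Solving for H: H^(-1/4) = w/18, so H = (18/w)^(4).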